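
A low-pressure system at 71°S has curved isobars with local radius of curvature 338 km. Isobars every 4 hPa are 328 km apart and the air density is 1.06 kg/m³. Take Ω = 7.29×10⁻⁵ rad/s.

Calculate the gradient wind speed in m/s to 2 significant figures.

7.2 m/s

Coriolis parameter at 71°S:
f = 2Ω sin φ = 2 × 7.29×10⁻⁵ × sin 71° = 1.38×10⁻⁴ s⁻¹
Pressure gradient: |∂P/∂n| = 400 Pa / 328000 m = 1.22×10⁻³ Pa/m
Geostrophic speed: V_g = |∂P/∂n|/(fρ) = 1.22×10⁻³/(1.38×10⁻⁴ × 1.06) = 8.35 m/s
Around a low, centrifugal force acts outward with Coriolis, so pressure-gradient force balances both:
(1/ρ)|∂P/∂n| = fV + V²/R  →  V² + fR·V − fR·V_g = 0
With fR = 1.38×10⁻⁴ × 338×10³ m = 46.6 m/s:
V = [−fR + √((fR)² + 4 fR V_g)]/2 = [−46.6 + √(46.6² + 4×46.6×8.35)]/2 = 7.23 m/s
Subgeostrophic (V < V_g = 8.35 m/s), as expected around a low.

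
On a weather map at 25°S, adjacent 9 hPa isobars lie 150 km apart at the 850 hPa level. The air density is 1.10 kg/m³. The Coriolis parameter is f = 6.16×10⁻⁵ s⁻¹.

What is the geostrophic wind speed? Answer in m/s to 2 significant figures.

Pressure gradient: |∂P/∂n| = 900 Pa / 150000 m = 6.00×10⁻³ Pa/m
Geostrophic balance (pressure-gradient force = Coriolis force):
V_g = (1/(fρ)) |∂P/∂n| = 6.00×10⁻³ / (6.16×10⁻⁵ × 1.10) = 88.5 m/s

89 m/s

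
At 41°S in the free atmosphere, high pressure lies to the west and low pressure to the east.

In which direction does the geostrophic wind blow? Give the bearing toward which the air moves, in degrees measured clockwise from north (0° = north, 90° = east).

000°

The pressure-gradient force points toward the east (bearing 090°).
Geostrophic balance: in the Southern Hemisphere the Coriolis force deflects motion to the left, so the geostrophic wind blows 90° to the left of the pressure-gradient force (low pressure on the right).
Rotating 090° by 90° counterclockwise gives 000° — the wind blows toward the north.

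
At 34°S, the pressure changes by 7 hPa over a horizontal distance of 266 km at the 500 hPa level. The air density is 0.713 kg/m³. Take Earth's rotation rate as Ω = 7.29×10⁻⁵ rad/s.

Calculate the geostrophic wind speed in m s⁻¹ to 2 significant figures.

Coriolis parameter at 34°S:
f = 2Ω sin φ = 2 × 7.29×10⁻⁵ × sin 34° = 8.15×10⁻⁵ s⁻¹
Pressure gradient: |∂P/∂n| = 700 Pa / 266000 m = 2.63×10⁻³ Pa/m
Geostrophic balance (pressure-gradient force = Coriolis force):
V_g = (1/(fρ)) |∂P/∂n| = 2.63×10⁻³ / (8.15×10⁻⁵ × 0.713) = 45.3 m/s

45 m s⁻¹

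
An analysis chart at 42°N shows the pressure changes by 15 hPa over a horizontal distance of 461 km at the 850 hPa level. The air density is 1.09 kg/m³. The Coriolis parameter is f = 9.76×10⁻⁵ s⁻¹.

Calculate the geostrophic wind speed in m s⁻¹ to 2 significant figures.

31 m s⁻¹

Pressure gradient: |∂P/∂n| = 1500 Pa / 461000 m = 3.25×10⁻³ Pa/m
Geostrophic balance (pressure-gradient force = Coriolis force):
V_g = (1/(fρ)) |∂P/∂n| = 3.25×10⁻³ / (9.76×10⁻⁵ × 1.09) = 30.6 m/s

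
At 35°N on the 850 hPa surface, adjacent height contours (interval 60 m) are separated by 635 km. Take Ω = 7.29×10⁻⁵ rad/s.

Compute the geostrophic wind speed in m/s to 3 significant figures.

11.1 m/s

Coriolis parameter at 35°N:
f = 2Ω sin φ = 2 × 7.29×10⁻⁵ × sin 35° = 8.36×10⁻⁵ s⁻¹
Height gradient: |∂Z/∂n| = 60 m / 635000 m = 9.45×10⁻⁵
On a pressure surface, geostrophic balance gives V_g = (g/f)|∂Z/∂n|:
V_g = 9.81 × 9.45×10⁻⁵ / 8.36×10⁻⁵ = 11.1 m/s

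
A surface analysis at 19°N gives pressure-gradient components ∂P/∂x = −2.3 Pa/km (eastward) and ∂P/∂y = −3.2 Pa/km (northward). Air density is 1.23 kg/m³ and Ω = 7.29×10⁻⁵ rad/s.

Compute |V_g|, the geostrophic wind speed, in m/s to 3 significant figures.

Coriolis parameter at 19°N:
f = 2Ω sin φ = 2 × 7.29×10⁻⁵ × sin 19° = 4.75×10⁻⁵ s⁻¹
Component geostrophic relations (x east, y north):
u_g = −(1/(fρ)) ∂P/∂y,  v_g = (1/(fρ)) ∂P/∂x
u_g = −(−3.2×10⁻³)/(4.75×10⁻⁵ × 1.23) = 54.8 m/s;  v_g = (−2.3×10⁻³)/(4.75×10⁻⁵ × 1.23) = −39.4 m/s
|V_g| = √(u_g² + v_g²) = 67.5 m/s

67.5 m/s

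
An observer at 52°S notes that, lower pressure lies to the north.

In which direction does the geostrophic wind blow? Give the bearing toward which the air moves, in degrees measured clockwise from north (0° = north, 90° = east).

270°

The pressure-gradient force points toward the north (bearing 000°).
Geostrophic balance: in the Southern Hemisphere the Coriolis force deflects motion to the left, so the geostrophic wind blows 90° to the left of the pressure-gradient force (low pressure on the right).
Rotating 000° by 90° counterclockwise gives 270° — the wind blows toward the west.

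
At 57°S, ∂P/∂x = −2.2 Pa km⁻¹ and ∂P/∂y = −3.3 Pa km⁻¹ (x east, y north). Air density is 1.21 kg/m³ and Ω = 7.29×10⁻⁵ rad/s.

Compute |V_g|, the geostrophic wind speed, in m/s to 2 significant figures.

Coriolis parameter at 57°S:
f = 2Ω sin φ = 2 × 7.29×10⁻⁵ × sin 57° = 1.22×10⁻⁴ s⁻¹
In the Southern Hemisphere f is negative: f = −1.22×10⁻⁴ s⁻¹.
Component geostrophic relations (x east, y north):
u_g = −(1/(fρ)) ∂P/∂y,  v_g = (1/(fρ)) ∂P/∂x
u_g = −(−3.3×10⁻³)/(−1.22×10⁻⁴ × 1.21) = −22.3 m/s;  v_g = (−2.2×10⁻³)/(−1.22×10⁻⁴ × 1.21) = 14.9 m/s
|V_g| = √(u_g² + v_g²) = 26.8 m/s

27 m/s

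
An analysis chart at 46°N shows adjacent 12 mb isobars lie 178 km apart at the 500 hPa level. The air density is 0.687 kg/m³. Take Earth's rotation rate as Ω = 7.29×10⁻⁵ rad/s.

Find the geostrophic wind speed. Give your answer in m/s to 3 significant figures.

93.6 m/s

Coriolis parameter at 46°N:
f = 2Ω sin φ = 2 × 7.29×10⁻⁵ × sin 46° = 1.05×10⁻⁴ s⁻¹
Pressure gradient: |∂P/∂n| = 1200 Pa / 178000 m = 6.74×10⁻³ Pa/m
Geostrophic balance (pressure-gradient force = Coriolis force):
V_g = (1/(fρ)) |∂P/∂n| = 6.74×10⁻³ / (1.05×10⁻⁴ × 0.687) = 93.6 m/s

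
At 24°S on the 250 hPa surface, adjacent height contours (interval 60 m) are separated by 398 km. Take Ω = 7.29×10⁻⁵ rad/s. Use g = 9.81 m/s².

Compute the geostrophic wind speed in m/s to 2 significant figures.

25 m/s

Coriolis parameter at 24°S:
f = 2Ω sin φ = 2 × 7.29×10⁻⁵ × sin 24° = 5.93×10⁻⁵ s⁻¹
Height gradient: |∂Z/∂n| = 60 m / 398000 m = 1.51×10⁻⁴
On a pressure surface, geostrophic balance gives V_g = (g/f)|∂Z/∂n|:
V_g = 9.81 × 1.51×10⁻⁴ / 5.93×10⁻⁵ = 24.9 m/s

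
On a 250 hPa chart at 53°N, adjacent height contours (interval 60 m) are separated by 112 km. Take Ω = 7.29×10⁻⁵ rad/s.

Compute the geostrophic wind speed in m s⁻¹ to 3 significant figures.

Coriolis parameter at 53°N:
f = 2Ω sin φ = 2 × 7.29×10⁻⁵ × sin 53° = 1.16×10⁻⁴ s⁻¹
Height gradient: |∂Z/∂n| = 60 m / 112000 m = 5.36×10⁻⁴
On a pressure surface, geostrophic balance gives V_g = (g/f)|∂Z/∂n|:
V_g = 9.81 × 5.36×10⁻⁴ / 1.16×10⁻⁴ = 45.1 m/s

45.1 m s⁻¹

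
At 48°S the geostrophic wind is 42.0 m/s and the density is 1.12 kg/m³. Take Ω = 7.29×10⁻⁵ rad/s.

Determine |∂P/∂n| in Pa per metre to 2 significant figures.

Coriolis parameter at 48°S:
f = 2Ω sin φ = 2 × 7.29×10⁻⁵ × sin 48° = 1.08×10⁻⁴ s⁻¹
Geostrophic balance rearranged: |∂P/∂n| = f ρ V_g
|∂P/∂n| = 1.08×10⁻⁴ × 1.12 × 42.0 = 5.10×10⁻³ Pa/m

5.1×10⁻³ Pa/m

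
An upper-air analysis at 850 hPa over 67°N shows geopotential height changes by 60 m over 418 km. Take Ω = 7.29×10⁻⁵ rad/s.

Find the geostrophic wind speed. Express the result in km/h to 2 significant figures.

38 km/h

Coriolis parameter at 67°N:
f = 2Ω sin φ = 2 × 7.29×10⁻⁵ × sin 67° = 1.34×10⁻⁴ s⁻¹
Height gradient: |∂Z/∂n| = 60 m / 418000 m = 1.44×10⁻⁴
On a pressure surface, geostrophic balance gives V_g = (g/f)|∂Z/∂n|:
V_g = 9.81 × 1.44×10⁻⁴ / 1.34×10⁻⁴ = 10.5 m/s
Converting: 10.5 m/s × 3.6 = 38 km/h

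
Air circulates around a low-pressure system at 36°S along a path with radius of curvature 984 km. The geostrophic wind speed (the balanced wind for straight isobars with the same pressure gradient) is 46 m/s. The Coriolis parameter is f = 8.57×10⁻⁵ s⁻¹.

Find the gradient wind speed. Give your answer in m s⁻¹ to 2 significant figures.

33 m s⁻¹

Around a low, centrifugal force acts outward with Coriolis, so pressure-gradient force balances both:
(1/ρ)|∂P/∂n| = fV + V²/R  →  V² + fR·V − fR·V_g = 0
With fR = 8.57×10⁻⁵ × 984×10³ m = 84.3 m/s:
V = [−fR + √((fR)² + 4 fR V_g)]/2 = [−84.3 + √(84.3² + 4×84.3×46)]/2 = 33 m/s
Subgeostrophic (V < V_g = 46 m/s), as expected around a low.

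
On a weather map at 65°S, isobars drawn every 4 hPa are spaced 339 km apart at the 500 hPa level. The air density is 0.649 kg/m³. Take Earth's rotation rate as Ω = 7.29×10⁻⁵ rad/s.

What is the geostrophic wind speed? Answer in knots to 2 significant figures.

Coriolis parameter at 65°S:
f = 2Ω sin φ = 2 × 7.29×10⁻⁵ × sin 65° = 1.32×10⁻⁴ s⁻¹
Pressure gradient: |∂P/∂n| = 400 Pa / 339000 m = 1.18×10⁻³ Pa/m
Geostrophic balance (pressure-gradient force = Coriolis force):
V_g = (1/(fρ)) |∂P/∂n| = 1.18×10⁻³ / (1.32×10⁻⁴ × 0.649) = 13.8 m/s
Converting: 13.8 m/s × 1.944 = 27 knots

27 knots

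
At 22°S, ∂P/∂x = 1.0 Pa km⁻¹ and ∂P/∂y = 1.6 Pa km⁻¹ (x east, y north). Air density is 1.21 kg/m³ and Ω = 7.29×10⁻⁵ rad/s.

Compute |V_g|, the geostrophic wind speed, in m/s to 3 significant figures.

28.6 m/s

Coriolis parameter at 22°S:
f = 2Ω sin φ = 2 × 7.29×10⁻⁵ × sin 22° = 5.46×10⁻⁵ s⁻¹
In the Southern Hemisphere f is negative: f = −5.46×10⁻⁵ s⁻¹.
Component geostrophic relations (x east, y north):
u_g = −(1/(fρ)) ∂P/∂y,  v_g = (1/(fρ)) ∂P/∂x
u_g = −(1.6×10⁻³)/(−5.46×10⁻⁵ × 1.21) = 24.2 m/s;  v_g = (1.0×10⁻³)/(−5.46×10⁻⁵ × 1.21) = −15.1 m/s
|V_g| = √(u_g² + v_g²) = 28.6 m/s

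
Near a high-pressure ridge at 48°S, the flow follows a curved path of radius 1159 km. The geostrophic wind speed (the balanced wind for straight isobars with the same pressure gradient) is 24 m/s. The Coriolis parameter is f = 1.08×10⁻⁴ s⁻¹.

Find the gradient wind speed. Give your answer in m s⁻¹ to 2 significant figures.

Around a high, pressure-gradient force acts outward with centrifugal, so Coriolis balances both:
fV = (1/ρ)|∂P/∂n| + V²/R  →  V² − fR·V + fR·V_g = 0
With fR = 1.08×10⁻⁴ × 1159×10³ m = 125 m/s:
V = [fR − √((fR)² − 4 fR V_g)]/2 = [125 − √(125² − 4×125×24)]/2 = 32.4 m/s
Supergeostrophic (V > V_g = 24 m/s), as expected around a high.

32 m s⁻¹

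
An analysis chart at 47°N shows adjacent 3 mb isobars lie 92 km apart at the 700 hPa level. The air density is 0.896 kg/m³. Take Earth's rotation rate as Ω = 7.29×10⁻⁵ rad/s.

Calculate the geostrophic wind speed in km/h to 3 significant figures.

Coriolis parameter at 47°N:
f = 2Ω sin φ = 2 × 7.29×10⁻⁵ × sin 47° = 1.07×10⁻⁴ s⁻¹
Pressure gradient: |∂P/∂n| = 300 Pa / 92000 m = 3.26×10⁻³ Pa/m
Geostrophic balance (pressure-gradient force = Coriolis force):
V_g = (1/(fρ)) |∂P/∂n| = 3.26×10⁻³ / (1.07×10⁻⁴ × 0.896) = 34.1 m/s
Converting: 34.1 m/s × 3.6 = 123 km/h

123 km/h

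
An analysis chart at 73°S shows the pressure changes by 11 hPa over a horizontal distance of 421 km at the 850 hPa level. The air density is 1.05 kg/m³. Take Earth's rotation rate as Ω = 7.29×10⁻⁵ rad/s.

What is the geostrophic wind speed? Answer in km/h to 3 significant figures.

64.2 km/h

Coriolis parameter at 73°S:
f = 2Ω sin φ = 2 × 7.29×10⁻⁵ × sin 73° = 1.39×10⁻⁴ s⁻¹
Pressure gradient: |∂P/∂n| = 1100 Pa / 421000 m = 2.61×10⁻³ Pa/m
Geostrophic balance (pressure-gradient force = Coriolis force):
V_g = (1/(fρ)) |∂P/∂n| = 2.61×10⁻³ / (1.39×10⁻⁴ × 1.05) = 17.8 m/s
Converting: 17.8 m/s × 3.6 = 64.2 km/h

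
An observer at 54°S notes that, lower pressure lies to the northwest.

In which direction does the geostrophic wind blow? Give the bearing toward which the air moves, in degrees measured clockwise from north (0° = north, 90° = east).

The pressure-gradient force points toward the northwest (bearing 315°).
Geostrophic balance: in the Southern Hemisphere the Coriolis force deflects motion to the left, so the geostrophic wind blows 90° to the left of the pressure-gradient force (low pressure on the right).
Rotating 315° by 90° counterclockwise gives 225° — the wind blows toward the southwest.

225°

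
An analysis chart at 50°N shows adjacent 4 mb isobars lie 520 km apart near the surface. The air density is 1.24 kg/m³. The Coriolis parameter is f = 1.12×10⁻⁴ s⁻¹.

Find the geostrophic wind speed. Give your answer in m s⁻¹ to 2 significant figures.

Pressure gradient: |∂P/∂n| = 400 Pa / 520000 m = 7.69×10⁻⁴ Pa/m
Geostrophic balance (pressure-gradient force = Coriolis force):
V_g = (1/(fρ)) |∂P/∂n| = 7.69×10⁻⁴ / (1.12×10⁻⁴ × 1.24) = 5.54 m/s

5.5 m s⁻¹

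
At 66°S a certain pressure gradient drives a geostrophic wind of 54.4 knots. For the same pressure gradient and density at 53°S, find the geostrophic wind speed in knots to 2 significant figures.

62 knots

With the same pressure gradient and density, V_g ∝ 1/f ∝ 1/sin φ.
V₂ = V₁ · sin φ₁ / sin φ₂ = 54.4 × sin 66° / sin 53°
V₂ = 54.4 × 0.9135/0.7986 = 62 knots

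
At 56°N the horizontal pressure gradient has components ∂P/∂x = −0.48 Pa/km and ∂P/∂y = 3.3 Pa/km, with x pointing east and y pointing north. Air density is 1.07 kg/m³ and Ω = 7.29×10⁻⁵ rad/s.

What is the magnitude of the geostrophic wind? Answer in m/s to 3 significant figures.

25.8 m/s

Coriolis parameter at 56°N:
f = 2Ω sin φ = 2 × 7.29×10⁻⁵ × sin 56° = 1.21×10⁻⁴ s⁻¹
Component geostrophic relations (x east, y north):
u_g = −(1/(fρ)) ∂P/∂y,  v_g = (1/(fρ)) ∂P/∂x
u_g = −(3.3×10⁻³)/(1.21×10⁻⁴ × 1.07) = −25.5 m/s;  v_g = (−0.48×10⁻³)/(1.21×10⁻⁴ × 1.07) = −3.71 m/s
|V_g| = √(u_g² + v_g²) = 25.8 m/s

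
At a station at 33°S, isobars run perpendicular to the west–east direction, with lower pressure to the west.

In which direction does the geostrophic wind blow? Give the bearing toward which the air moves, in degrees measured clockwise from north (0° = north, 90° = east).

180°

The pressure-gradient force points toward the west (bearing 270°).
Geostrophic balance: in the Southern Hemisphere the Coriolis force deflects motion to the left, so the geostrophic wind blows 90° to the left of the pressure-gradient force (low pressure on the right).
Rotating 270° by 90° counterclockwise gives 180° — the wind blows toward the south.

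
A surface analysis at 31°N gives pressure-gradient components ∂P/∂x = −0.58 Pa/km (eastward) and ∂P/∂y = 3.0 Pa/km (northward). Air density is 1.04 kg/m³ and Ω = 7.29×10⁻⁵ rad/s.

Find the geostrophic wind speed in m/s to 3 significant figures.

39.1 m/s

Coriolis parameter at 31°N:
f = 2Ω sin φ = 2 × 7.29×10⁻⁵ × sin 31° = 7.51×10⁻⁵ s⁻¹
Component geostrophic relations (x east, y north):
u_g = −(1/(fρ)) ∂P/∂y,  v_g = (1/(fρ)) ∂P/∂x
u_g = −(3.0×10⁻³)/(7.51×10⁻⁵ × 1.04) = −38.4 m/s;  v_g = (−0.58×10⁻³)/(7.51×10⁻⁵ × 1.04) = −7.43 m/s
|V_g| = √(u_g² + v_g²) = 39.1 m/s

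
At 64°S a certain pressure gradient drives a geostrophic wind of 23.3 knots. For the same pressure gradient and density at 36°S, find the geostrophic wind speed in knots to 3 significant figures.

With the same pressure gradient and density, V_g ∝ 1/f ∝ 1/sin φ.
V₂ = V₁ · sin φ₁ / sin φ₂ = 23.3 × sin 64° / sin 36°
V₂ = 23.3 × 0.8988/0.5878 = 35.6 knots

35.6 knots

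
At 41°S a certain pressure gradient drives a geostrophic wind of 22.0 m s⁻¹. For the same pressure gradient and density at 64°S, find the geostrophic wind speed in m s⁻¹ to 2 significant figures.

16 m s⁻¹

With the same pressure gradient and density, V_g ∝ 1/f ∝ 1/sin φ.
V₂ = V₁ · sin φ₁ / sin φ₂ = 22.0 × sin 41° / sin 64°
V₂ = 22.0 × 0.6561/0.8988 = 16 m s⁻¹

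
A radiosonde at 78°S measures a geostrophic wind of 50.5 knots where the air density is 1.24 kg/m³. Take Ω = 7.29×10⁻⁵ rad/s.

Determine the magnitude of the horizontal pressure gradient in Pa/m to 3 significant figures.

Coriolis parameter at 78°S:
f = 2Ω sin φ = 2 × 7.29×10⁻⁵ × sin 78° = 1.43×10⁻⁴ s⁻¹
Wind speed in SI: 50.5 knots = 26.0 m/s
Geostrophic balance rearranged: |∂P/∂n| = f ρ V_g
|∂P/∂n| = 1.43×10⁻⁴ × 1.24 × 26.0 = 4.59×10⁻³ Pa/m

4.59×10⁻³ Pa/m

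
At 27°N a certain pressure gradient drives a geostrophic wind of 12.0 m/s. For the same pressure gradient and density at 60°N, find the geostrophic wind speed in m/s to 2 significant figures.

6.3 m/s

With the same pressure gradient and density, V_g ∝ 1/f ∝ 1/sin φ.
V₂ = V₁ · sin φ₁ / sin φ₂ = 12.0 × sin 27° / sin 60°
V₂ = 12.0 × 0.4540/0.8660 = 6.3 m/s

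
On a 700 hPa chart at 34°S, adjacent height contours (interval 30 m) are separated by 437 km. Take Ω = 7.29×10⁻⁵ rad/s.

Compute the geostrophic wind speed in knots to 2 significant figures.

16 knots

Coriolis parameter at 34°S:
f = 2Ω sin φ = 2 × 7.29×10⁻⁵ × sin 34° = 8.15×10⁻⁵ s⁻¹
Height gradient: |∂Z/∂n| = 30 m / 437000 m = 6.86×10⁻⁵
On a pressure surface, geostrophic balance gives V_g = (g/f)|∂Z/∂n|:
V_g = 9.81 × 6.86×10⁻⁵ / 8.15×10⁻⁵ = 8.26 m/s
Converting: 8.26 m/s × 1.944 = 16 knots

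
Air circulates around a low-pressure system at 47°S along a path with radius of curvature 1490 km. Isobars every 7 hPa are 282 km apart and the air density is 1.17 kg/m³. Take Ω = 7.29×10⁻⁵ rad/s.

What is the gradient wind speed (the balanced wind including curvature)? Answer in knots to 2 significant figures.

Coriolis parameter at 47°S:
f = 2Ω sin φ = 2 × 7.29×10⁻⁵ × sin 47° = 1.07×10⁻⁴ s⁻¹
Pressure gradient: |∂P/∂n| = 700 Pa / 282000 m = 2.48×10⁻³ Pa/m
Geostrophic speed: V_g = |∂P/∂n|/(fρ) = 2.48×10⁻³/(1.07×10⁻⁴ × 1.17) = 19.9 m/s
Around a low, centrifugal force acts outward with Coriolis, so pressure-gradient force balances both:
(1/ρ)|∂P/∂n| = fV + V²/R  →  V² + fR·V − fR·V_g = 0
With fR = 1.07×10⁻⁴ × 1490×10³ m = 159 m/s:
V = [−fR + √((fR)² + 4 fR V_g)]/2 = [−159 + √(159² + 4×159×19.9)]/2 = 17.9 m/s
Subgeostrophic (V < V_g = 19.9 m/s), as expected around a low.
Converting: 17.9 m/s × 1.944 = 35 knots

35 knots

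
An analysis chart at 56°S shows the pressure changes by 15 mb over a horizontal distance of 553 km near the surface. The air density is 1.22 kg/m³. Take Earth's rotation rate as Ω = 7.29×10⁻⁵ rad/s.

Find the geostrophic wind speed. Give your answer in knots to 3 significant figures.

35.8 knots

Coriolis parameter at 56°S:
f = 2Ω sin φ = 2 × 7.29×10⁻⁵ × sin 56° = 1.21×10⁻⁴ s⁻¹
Pressure gradient: |∂P/∂n| = 1500 Pa / 553000 m = 2.71×10⁻³ Pa/m
Geostrophic balance (pressure-gradient force = Coriolis force):
V_g = (1/(fρ)) |∂P/∂n| = 2.71×10⁻³ / (1.21×10⁻⁴ × 1.22) = 18.4 m/s
Converting: 18.4 m/s × 1.944 = 35.8 knots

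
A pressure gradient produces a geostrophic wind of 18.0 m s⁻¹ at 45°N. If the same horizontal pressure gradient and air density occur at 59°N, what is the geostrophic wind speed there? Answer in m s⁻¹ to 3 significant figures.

14.8 m s⁻¹

With the same pressure gradient and density, V_g ∝ 1/f ∝ 1/sin φ.
V₂ = V₁ · sin φ₁ / sin φ₂ = 18.0 × sin 45° / sin 59°
V₂ = 18.0 × 0.7071/0.8572 = 14.8 m s⁻¹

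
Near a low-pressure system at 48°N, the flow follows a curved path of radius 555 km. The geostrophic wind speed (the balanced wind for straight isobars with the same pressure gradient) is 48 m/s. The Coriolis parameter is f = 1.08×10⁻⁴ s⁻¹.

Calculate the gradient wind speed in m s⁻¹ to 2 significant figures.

Around a low, centrifugal force acts outward with Coriolis, so pressure-gradient force balances both:
(1/ρ)|∂P/∂n| = fV + V²/R  →  V² + fR·V − fR·V_g = 0
With fR = 1.08×10⁻⁴ × 555×10³ m = 59.9 m/s:
V = [−fR + √((fR)² + 4 fR V_g)]/2 = [−59.9 + √(59.9² + 4×59.9×48)]/2 = 31.5 m/s
Subgeostrophic (V < V_g = 48 m/s), as expected around a low.

31 m s⁻¹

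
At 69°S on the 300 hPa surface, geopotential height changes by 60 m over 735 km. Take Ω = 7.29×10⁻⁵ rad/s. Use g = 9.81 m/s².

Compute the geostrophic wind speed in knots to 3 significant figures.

Coriolis parameter at 69°S:
f = 2Ω sin φ = 2 × 7.29×10⁻⁵ × sin 69° = 1.36×10⁻⁴ s⁻¹
Height gradient: |∂Z/∂n| = 60 m / 735000 m = 8.16×10⁻⁵
On a pressure surface, geostrophic balance gives V_g = (g/f)|∂Z/∂n|:
V_g = 9.81 × 8.16×10⁻⁵ / 1.36×10⁻⁴ = 5.88 m/s
Converting: 5.88 m/s × 1.944 = 11.4 knots

11.4 knots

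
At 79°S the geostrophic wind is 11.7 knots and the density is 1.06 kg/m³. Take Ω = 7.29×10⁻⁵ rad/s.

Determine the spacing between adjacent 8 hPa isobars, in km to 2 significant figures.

Coriolis parameter at 79°S:
f = 2Ω sin φ = 2 × 7.29×10⁻⁵ × sin 79° = 1.43×10⁻⁴ s⁻¹
Wind speed in SI: 11.7 knots = 6.02 m/s
Geostrophic balance rearranged: |∂P/∂n| = f ρ V_g
|∂P/∂n| = 1.43×10⁻⁴ × 1.06 × 6.02 = 9.13×10⁻⁴ Pa/m
Isobar spacing: Δn = ΔP/|∂P/∂n| = 800 Pa / 9.13×10⁻⁴ Pa/m = 876105 m ≈ 880 km

880 km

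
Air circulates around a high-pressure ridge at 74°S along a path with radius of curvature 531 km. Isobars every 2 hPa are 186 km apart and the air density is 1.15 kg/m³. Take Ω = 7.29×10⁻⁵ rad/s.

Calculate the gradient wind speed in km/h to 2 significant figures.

27 km/h

Coriolis parameter at 74°S:
f = 2Ω sin φ = 2 × 7.29×10⁻⁵ × sin 74° = 1.40×10⁻⁴ s⁻¹
Pressure gradient: |∂P/∂n| = 200 Pa / 186000 m = 1.08×10⁻³ Pa/m
Geostrophic speed: V_g = |∂P/∂n|/(fρ) = 1.08×10⁻³/(1.40×10⁻⁴ × 1.15) = 6.67 m/s
Around a high, pressure-gradient force acts outward with centrifugal, so Coriolis balances both:
fV = (1/ρ)|∂P/∂n| + V²/R  →  V² − fR·V + fR·V_g = 0
With fR = 1.40×10⁻⁴ × 531×10³ m = 74.4 m/s:
V = [fR − √((fR)² − 4 fR V_g)]/2 = [74.4 − √(74.4² − 4×74.4×6.67)]/2 = 7.41 m/s
Supergeostrophic (V > V_g = 6.67 m/s), as expected around a high.
Converting: 7.41 m/s × 3.6 = 27 km/h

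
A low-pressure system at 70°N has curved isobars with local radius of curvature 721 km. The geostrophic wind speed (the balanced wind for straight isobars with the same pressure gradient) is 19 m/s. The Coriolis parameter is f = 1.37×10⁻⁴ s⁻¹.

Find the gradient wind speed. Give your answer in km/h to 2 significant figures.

59 km/h

Around a low, centrifugal force acts outward with Coriolis, so pressure-gradient force balances both:
(1/ρ)|∂P/∂n| = fV + V²/R  →  V² + fR·V − fR·V_g = 0
With fR = 1.37×10⁻⁴ × 721×10³ m = 98.8 m/s:
V = [−fR + √((fR)² + 4 fR V_g)]/2 = [−98.8 + √(98.8² + 4×98.8×19)]/2 = 16.3 m/s
Subgeostrophic (V < V_g = 19 m/s), as expected around a low.
Converting: 16.3 m/s × 3.6 = 59 km/h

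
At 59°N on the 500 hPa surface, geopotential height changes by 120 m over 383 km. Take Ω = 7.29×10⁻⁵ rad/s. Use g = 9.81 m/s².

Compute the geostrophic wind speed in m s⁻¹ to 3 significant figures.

24.6 m s⁻¹

Coriolis parameter at 59°N:
f = 2Ω sin φ = 2 × 7.29×10⁻⁵ × sin 59° = 1.25×10⁻⁴ s⁻¹
Height gradient: |∂Z/∂n| = 120 m / 383000 m = 3.13×10⁻⁴
On a pressure surface, geostrophic balance gives V_g = (g/f)|∂Z/∂n|:
V_g = 9.81 × 3.13×10⁻⁴ / 1.25×10⁻⁴ = 24.6 m/s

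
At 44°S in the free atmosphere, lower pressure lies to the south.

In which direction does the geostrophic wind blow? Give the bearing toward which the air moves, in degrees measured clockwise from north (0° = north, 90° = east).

090°

The pressure-gradient force points toward the south (bearing 180°).
Geostrophic balance: in the Southern Hemisphere the Coriolis force deflects motion to the left, so the geostrophic wind blows 90° to the left of the pressure-gradient force (low pressure on the right).
Rotating 180° by 90° counterclockwise gives 090° — the wind blows toward the east.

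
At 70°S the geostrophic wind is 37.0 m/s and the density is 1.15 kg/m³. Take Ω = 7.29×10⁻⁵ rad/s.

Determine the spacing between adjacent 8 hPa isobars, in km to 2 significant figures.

Coriolis parameter at 70°S:
f = 2Ω sin φ = 2 × 7.29×10⁻⁵ × sin 70° = 1.37×10⁻⁴ s⁻¹
Geostrophic balance rearranged: |∂P/∂n| = f ρ V_g
|∂P/∂n| = 1.37×10⁻⁴ × 1.15 × 37.0 = 5.83×10⁻³ Pa/m
Isobar spacing: Δn = ΔP/|∂P/∂n| = 800 Pa / 5.83×10⁻³ Pa/m = 137229 m ≈ 140 km

140 km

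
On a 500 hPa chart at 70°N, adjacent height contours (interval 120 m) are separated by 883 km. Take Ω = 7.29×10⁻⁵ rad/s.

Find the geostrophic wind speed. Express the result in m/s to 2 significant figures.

9.7 m/s

Coriolis parameter at 70°N:
f = 2Ω sin φ = 2 × 7.29×10⁻⁵ × sin 70° = 1.37×10⁻⁴ s⁻¹
Height gradient: |∂Z/∂n| = 120 m / 883000 m = 1.36×10⁻⁴
On a pressure surface, geostrophic balance gives V_g = (g/f)|∂Z/∂n|:
V_g = 9.81 × 1.36×10⁻⁴ / 1.37×10⁻⁴ = 9.73 m/s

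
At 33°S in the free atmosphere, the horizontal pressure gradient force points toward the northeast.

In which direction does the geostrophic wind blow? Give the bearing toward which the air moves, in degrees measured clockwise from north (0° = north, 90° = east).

The pressure-gradient force points toward the northeast (bearing 045°).
Geostrophic balance: in the Southern Hemisphere the Coriolis force deflects motion to the left, so the geostrophic wind blows 90° to the left of the pressure-gradient force (low pressure on the right).
Rotating 045° by 90° counterclockwise gives 315° — the wind blows toward the northwest.

315°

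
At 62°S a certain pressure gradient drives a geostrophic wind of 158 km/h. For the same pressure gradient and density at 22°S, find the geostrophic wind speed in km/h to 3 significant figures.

With the same pressure gradient and density, V_g ∝ 1/f ∝ 1/sin φ.
V₂ = V₁ · sin φ₁ / sin φ₂ = 158 × sin 62° / sin 22°
V₂ = 158 × 0.8829/0.3746 = 372 km/h

372 km/h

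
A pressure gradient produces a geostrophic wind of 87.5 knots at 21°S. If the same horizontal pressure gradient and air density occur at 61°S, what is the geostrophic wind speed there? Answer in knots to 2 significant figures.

36 knots

With the same pressure gradient and density, V_g ∝ 1/f ∝ 1/sin φ.
V₂ = V₁ · sin φ₁ / sin φ₂ = 87.5 × sin 21° / sin 61°
V₂ = 87.5 × 0.3584/0.8746 = 36 knots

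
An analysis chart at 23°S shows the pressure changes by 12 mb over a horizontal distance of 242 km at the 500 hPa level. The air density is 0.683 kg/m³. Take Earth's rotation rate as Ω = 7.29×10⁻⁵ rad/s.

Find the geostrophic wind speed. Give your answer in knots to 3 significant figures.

248 knots

Coriolis parameter at 23°S:
f = 2Ω sin φ = 2 × 7.29×10⁻⁵ × sin 23° = 5.70×10⁻⁵ s⁻¹
Pressure gradient: |∂P/∂n| = 1200 Pa / 242000 m = 4.96×10⁻³ Pa/m
Geostrophic balance (pressure-gradient force = Coriolis force):
V_g = (1/(fρ)) |∂P/∂n| = 4.96×10⁻³ / (5.70×10⁻⁵ × 0.683) = 127 m/s
Converting: 127 m/s × 1.944 = 248 knots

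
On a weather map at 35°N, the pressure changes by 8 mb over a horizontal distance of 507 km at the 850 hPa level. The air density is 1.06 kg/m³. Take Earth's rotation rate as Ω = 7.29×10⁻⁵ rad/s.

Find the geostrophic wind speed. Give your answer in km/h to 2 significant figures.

64 km/h

Coriolis parameter at 35°N:
f = 2Ω sin φ = 2 × 7.29×10⁻⁵ × sin 35° = 8.36×10⁻⁵ s⁻¹
Pressure gradient: |∂P/∂n| = 800 Pa / 507000 m = 1.58×10⁻³ Pa/m
Geostrophic balance (pressure-gradient force = Coriolis force):
V_g = (1/(fρ)) |∂P/∂n| = 1.58×10⁻³ / (8.36×10⁻⁵ × 1.06) = 17.8 m/s
Converting: 17.8 m/s × 3.6 = 64 km/h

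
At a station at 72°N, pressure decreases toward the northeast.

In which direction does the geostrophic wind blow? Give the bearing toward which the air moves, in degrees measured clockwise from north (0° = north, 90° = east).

135°

The pressure-gradient force points toward the northeast (bearing 045°).
Geostrophic balance: in the Northern Hemisphere the Coriolis force deflects motion to the right, so the geostrophic wind blows 90° to the right of the pressure-gradient force (low pressure on the left).
Rotating 045° by 90° clockwise gives 135° — the wind blows toward the southeast.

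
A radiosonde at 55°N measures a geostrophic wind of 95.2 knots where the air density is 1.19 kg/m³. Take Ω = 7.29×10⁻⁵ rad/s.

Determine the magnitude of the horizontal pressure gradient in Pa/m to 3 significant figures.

Coriolis parameter at 55°N:
f = 2Ω sin φ = 2 × 7.29×10⁻⁵ × sin 55° = 1.19×10⁻⁴ s⁻¹
Wind speed in SI: 95.2 knots = 49.0 m/s
Geostrophic balance rearranged: |∂P/∂n| = f ρ V_g
|∂P/∂n| = 1.19×10⁻⁴ × 1.19 × 49.0 = 6.96×10⁻³ Pa/m

6.96×10⁻³ Pa/m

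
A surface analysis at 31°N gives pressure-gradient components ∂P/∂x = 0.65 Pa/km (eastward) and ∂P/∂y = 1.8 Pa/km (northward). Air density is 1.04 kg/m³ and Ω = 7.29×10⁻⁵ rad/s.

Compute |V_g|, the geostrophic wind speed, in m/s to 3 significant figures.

Coriolis parameter at 31°N:
f = 2Ω sin φ = 2 × 7.29×10⁻⁵ × sin 31° = 7.51×10⁻⁵ s⁻¹
Component geostrophic relations (x east, y north):
u_g = −(1/(fρ)) ∂P/∂y,  v_g = (1/(fρ)) ∂P/∂x
u_g = −(1.8×10⁻³)/(7.51×10⁻⁵ × 1.04) = −23.0 m/s;  v_g = (0.65×10⁻³)/(7.51×10⁻⁵ × 1.04) = 8.32 m/s
|V_g| = √(u_g² + v_g²) = 24.5 m/s

24.5 m/s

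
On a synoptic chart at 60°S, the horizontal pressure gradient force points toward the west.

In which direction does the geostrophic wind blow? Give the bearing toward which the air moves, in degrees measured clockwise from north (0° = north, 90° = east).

180°

The pressure-gradient force points toward the west (bearing 270°).
Geostrophic balance: in the Southern Hemisphere the Coriolis force deflects motion to the left, so the geostrophic wind blows 90° to the left of the pressure-gradient force (low pressure on the right).
Rotating 270° by 90° counterclockwise gives 180° — the wind blows toward the south.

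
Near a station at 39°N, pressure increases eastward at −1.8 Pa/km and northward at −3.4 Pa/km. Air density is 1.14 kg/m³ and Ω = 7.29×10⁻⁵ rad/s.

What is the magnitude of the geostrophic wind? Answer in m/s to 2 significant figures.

Coriolis parameter at 39°N:
f = 2Ω sin φ = 2 × 7.29×10⁻⁵ × sin 39° = 9.18×10⁻⁵ s⁻¹
Component geostrophic relations (x east, y north):
u_g = −(1/(fρ)) ∂P/∂y,  v_g = (1/(fρ)) ∂P/∂x
u_g = −(−3.4×10⁻³)/(9.18×10⁻⁵ × 1.14) = 32.5 m/s;  v_g = (−1.8×10⁻³)/(9.18×10⁻⁵ × 1.14) = −17.2 m/s
|V_g| = √(u_g² + v_g²) = 36.8 m/s

37 m/s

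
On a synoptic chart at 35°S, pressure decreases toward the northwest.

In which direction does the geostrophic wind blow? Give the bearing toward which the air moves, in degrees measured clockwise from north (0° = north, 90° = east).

The pressure-gradient force points toward the northwest (bearing 315°).
Geostrophic balance: in the Southern Hemisphere the Coriolis force deflects motion to the left, so the geostrophic wind blows 90° to the left of the pressure-gradient force (low pressure on the right).
Rotating 315° by 90° counterclockwise gives 225° — the wind blows toward the southwest.

225°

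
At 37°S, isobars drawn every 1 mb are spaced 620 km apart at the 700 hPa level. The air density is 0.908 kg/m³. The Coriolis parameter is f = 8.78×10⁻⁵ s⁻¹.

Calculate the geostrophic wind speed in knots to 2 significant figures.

Pressure gradient: |∂P/∂n| = 100 Pa / 620000 m = 1.61×10⁻⁴ Pa/m
Geostrophic balance (pressure-gradient force = Coriolis force):
V_g = (1/(fρ)) |∂P/∂n| = 1.61×10⁻⁴ / (8.78×10⁻⁵ × 0.908) = 2.02 m/s
Converting: 2.02 m/s × 1.944 = 3.9 knots

3.9 knots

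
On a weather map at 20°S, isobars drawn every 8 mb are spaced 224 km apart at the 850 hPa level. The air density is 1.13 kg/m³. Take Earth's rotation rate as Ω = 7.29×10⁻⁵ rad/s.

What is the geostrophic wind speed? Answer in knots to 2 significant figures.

120 knots

Coriolis parameter at 20°S:
f = 2Ω sin φ = 2 × 7.29×10⁻⁵ × sin 20° = 4.99×10⁻⁵ s⁻¹
Pressure gradient: |∂P/∂n| = 800 Pa / 224000 m = 3.57×10⁻³ Pa/m
Geostrophic balance (pressure-gradient force = Coriolis force):
V_g = (1/(fρ)) |∂P/∂n| = 3.57×10⁻³ / (4.99×10⁻⁵ × 1.13) = 63.4 m/s
Converting: 63.4 m/s × 1.944 = 120 knots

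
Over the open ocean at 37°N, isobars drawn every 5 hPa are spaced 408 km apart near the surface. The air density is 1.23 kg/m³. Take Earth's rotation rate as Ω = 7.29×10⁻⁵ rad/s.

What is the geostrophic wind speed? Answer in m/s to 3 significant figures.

11.4 m/s

Coriolis parameter at 37°N:
f = 2Ω sin φ = 2 × 7.29×10⁻⁵ × sin 37° = 8.77×10⁻⁵ s⁻¹
Pressure gradient: |∂P/∂n| = 500 Pa / 408000 m = 1.23×10⁻³ Pa/m
Geostrophic balance (pressure-gradient force = Coriolis force):
V_g = (1/(fρ)) |∂P/∂n| = 1.23×10⁻³ / (8.77×10⁻⁵ × 1.23) = 11.4 m/s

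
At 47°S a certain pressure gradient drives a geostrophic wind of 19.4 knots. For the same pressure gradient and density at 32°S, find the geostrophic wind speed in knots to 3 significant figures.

26.8 knots

With the same pressure gradient and density, V_g ∝ 1/f ∝ 1/sin φ.
V₂ = V₁ · sin φ₁ / sin φ₂ = 19.4 × sin 47° / sin 32°
V₂ = 19.4 × 0.7314/0.5299 = 26.8 knots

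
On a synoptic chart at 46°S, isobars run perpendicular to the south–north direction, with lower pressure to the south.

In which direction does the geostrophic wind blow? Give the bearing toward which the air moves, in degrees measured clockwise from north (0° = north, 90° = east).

090°

The pressure-gradient force points toward the south (bearing 180°).
Geostrophic balance: in the Southern Hemisphere the Coriolis force deflects motion to the left, so the geostrophic wind blows 90° to the left of the pressure-gradient force (low pressure on the right).
Rotating 180° by 90° counterclockwise gives 090° — the wind blows toward the east.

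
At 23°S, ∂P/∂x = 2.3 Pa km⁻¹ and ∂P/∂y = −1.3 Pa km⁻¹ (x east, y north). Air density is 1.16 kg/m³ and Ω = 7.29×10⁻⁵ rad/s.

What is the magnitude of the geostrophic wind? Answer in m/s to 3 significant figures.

40.0 m/s

Coriolis parameter at 23°S:
f = 2Ω sin φ = 2 × 7.29×10⁻⁵ × sin 23° = 5.70×10⁻⁵ s⁻¹
In the Southern Hemisphere f is negative: f = −5.70×10⁻⁵ s⁻¹.
Component geostrophic relations (x east, y north):
u_g = −(1/(fρ)) ∂P/∂y,  v_g = (1/(fρ)) ∂P/∂x
u_g = −(−1.3×10⁻³)/(−5.70×10⁻⁵ × 1.16) = −19.7 m/s;  v_g = (2.3×10⁻³)/(−5.70×10⁻⁵ × 1.16) = −34.8 m/s
|V_g| = √(u_g² + v_g²) = 40.0 m/s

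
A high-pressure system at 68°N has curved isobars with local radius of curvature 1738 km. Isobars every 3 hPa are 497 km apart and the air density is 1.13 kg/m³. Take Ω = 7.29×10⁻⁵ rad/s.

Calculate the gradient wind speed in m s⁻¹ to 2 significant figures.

4.0 m s⁻¹

Coriolis parameter at 68°N:
f = 2Ω sin φ = 2 × 7.29×10⁻⁵ × sin 68° = 1.35×10⁻⁴ s⁻¹
Pressure gradient: |∂P/∂n| = 300 Pa / 497000 m = 6.04×10⁻⁴ Pa/m
Geostrophic speed: V_g = |∂P/∂n|/(fρ) = 6.04×10⁻⁴/(1.35×10⁻⁴ × 1.13) = 3.95 m/s
Around a high, pressure-gradient force acts outward with centrifugal, so Coriolis balances both:
fV = (1/ρ)|∂P/∂n| + V²/R  →  V² − fR·V + fR·V_g = 0
With fR = 1.35×10⁻⁴ × 1738×10³ m = 235 m/s:
V = [fR − √((fR)² − 4 fR V_g)]/2 = [235 − √(235² − 4×235×3.95)]/2 = 4.02 m/s
Supergeostrophic (V > V_g = 3.95 m/s), as expected around a high.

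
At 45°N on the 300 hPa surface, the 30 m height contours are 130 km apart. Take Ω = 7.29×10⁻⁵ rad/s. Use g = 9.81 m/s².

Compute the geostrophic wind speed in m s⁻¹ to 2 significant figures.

Coriolis parameter at 45°N:
f = 2Ω sin φ = 2 × 7.29×10⁻⁵ × sin 45° = 1.03×10⁻⁴ s⁻¹
Height gradient: |∂Z/∂n| = 30 m / 130000 m = 2.31×10⁻⁴
On a pressure surface, geostrophic balance gives V_g = (g/f)|∂Z/∂n|:
V_g = 9.81 × 2.31×10⁻⁴ / 1.03×10⁻⁴ = 22.0 m/s

22 m s⁻¹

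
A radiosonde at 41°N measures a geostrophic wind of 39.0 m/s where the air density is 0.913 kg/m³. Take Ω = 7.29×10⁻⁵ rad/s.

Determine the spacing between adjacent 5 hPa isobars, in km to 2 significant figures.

Coriolis parameter at 41°N:
f = 2Ω sin φ = 2 × 7.29×10⁻⁵ × sin 41° = 9.57×10⁻⁵ s⁻¹
Geostrophic balance rearranged: |∂P/∂n| = f ρ V_g
|∂P/∂n| = 9.57×10⁻⁵ × 0.913 × 39.0 = 3.41×10⁻³ Pa/m
Isobar spacing: Δn = ΔP/|∂P/∂n| = 500 Pa / 3.41×10⁻³ Pa/m = 146803 m ≈ 150 km

150 km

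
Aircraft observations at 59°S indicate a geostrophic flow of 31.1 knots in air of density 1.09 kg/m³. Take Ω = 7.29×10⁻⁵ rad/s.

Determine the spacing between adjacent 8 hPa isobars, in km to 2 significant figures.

Coriolis parameter at 59°S:
f = 2Ω sin φ = 2 × 7.29×10⁻⁵ × sin 59° = 1.25×10⁻⁴ s⁻¹
Wind speed in SI: 31.1 knots = 16.0 m/s
Geostrophic balance rearranged: |∂P/∂n| = f ρ V_g
|∂P/∂n| = 1.25×10⁻⁴ × 1.09 × 16.0 = 2.18×10⁻³ Pa/m
Isobar spacing: Δn = ΔP/|∂P/∂n| = 800 Pa / 2.18×10⁻³ Pa/m = 367064 m ≈ 370 km

370 km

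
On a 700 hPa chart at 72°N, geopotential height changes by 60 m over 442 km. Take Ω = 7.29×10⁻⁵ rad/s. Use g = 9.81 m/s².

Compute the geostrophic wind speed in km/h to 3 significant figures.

34.6 km/h

Coriolis parameter at 72°N:
f = 2Ω sin φ = 2 × 7.29×10⁻⁵ × sin 72° = 1.39×10⁻⁴ s⁻¹
Height gradient: |∂Z/∂n| = 60 m / 442000 m = 1.36×10⁻⁴
On a pressure surface, geostrophic balance gives V_g = (g/f)|∂Z/∂n|:
V_g = 9.81 × 1.36×10⁻⁴ / 1.39×10⁻⁴ = 9.60 m/s
Converting: 9.60 m/s × 3.6 = 34.6 km/h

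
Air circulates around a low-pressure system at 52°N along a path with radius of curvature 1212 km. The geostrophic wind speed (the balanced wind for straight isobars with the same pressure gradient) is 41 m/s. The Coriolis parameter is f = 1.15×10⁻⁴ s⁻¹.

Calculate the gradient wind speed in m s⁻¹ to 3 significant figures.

Around a low, centrifugal force acts outward with Coriolis, so pressure-gradient force balances both:
(1/ρ)|∂P/∂n| = fV + V²/R  →  V² + fR·V − fR·V_g = 0
With fR = 1.15×10⁻⁴ × 1212×10³ m = 139 m/s:
V = [−fR + √((fR)² + 4 fR V_g)]/2 = [−139 + √(139² + 4×139×41)]/2 = 33.1 m/s
Subgeostrophic (V < V_g = 41 m/s), as expected around a low.

33.1 m s⁻¹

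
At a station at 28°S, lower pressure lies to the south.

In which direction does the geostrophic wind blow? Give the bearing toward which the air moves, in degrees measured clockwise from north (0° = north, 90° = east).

090°

The pressure-gradient force points toward the south (bearing 180°).
Geostrophic balance: in the Southern Hemisphere the Coriolis force deflects motion to the left, so the geostrophic wind blows 90° to the left of the pressure-gradient force (low pressure on the right).
Rotating 180° by 90° counterclockwise gives 090° — the wind blows toward the east.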